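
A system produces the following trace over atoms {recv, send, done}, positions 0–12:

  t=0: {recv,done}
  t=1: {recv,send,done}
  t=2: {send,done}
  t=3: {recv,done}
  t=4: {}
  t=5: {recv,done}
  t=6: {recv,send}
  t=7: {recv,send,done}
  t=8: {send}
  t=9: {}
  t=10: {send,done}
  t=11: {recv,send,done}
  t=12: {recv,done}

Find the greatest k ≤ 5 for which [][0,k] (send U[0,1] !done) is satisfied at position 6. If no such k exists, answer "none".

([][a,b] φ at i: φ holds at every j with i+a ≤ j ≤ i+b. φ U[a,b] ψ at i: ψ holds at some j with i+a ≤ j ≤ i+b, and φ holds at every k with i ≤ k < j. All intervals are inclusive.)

3

(send U[0,1] !done) must hold from j=6 onward; find where it first fails.
  j=6: holds
  j=7: holds
  j=8: holds
  j=9: holds
  j=10: fails
Holds on [6,9], so largest k = 3.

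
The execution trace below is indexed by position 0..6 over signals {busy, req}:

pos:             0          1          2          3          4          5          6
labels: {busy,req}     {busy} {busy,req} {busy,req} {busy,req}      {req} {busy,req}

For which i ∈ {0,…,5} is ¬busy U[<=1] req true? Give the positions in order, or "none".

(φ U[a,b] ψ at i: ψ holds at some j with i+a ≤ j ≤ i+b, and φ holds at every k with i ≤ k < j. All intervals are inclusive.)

Evaluate at each i in [0,5]:
  i=0: ✓ (rhs at j=0)
  i=1: ✗ (lhs fails at k=1 before rhs at j=2)
  i=2: ✓ (rhs at j=2)
  i=3: ✓ (rhs at j=3)
  i=4: ✓ (rhs at j=4)
  i=5: ✓ (rhs at j=5)

0, 2, 3, 4, 5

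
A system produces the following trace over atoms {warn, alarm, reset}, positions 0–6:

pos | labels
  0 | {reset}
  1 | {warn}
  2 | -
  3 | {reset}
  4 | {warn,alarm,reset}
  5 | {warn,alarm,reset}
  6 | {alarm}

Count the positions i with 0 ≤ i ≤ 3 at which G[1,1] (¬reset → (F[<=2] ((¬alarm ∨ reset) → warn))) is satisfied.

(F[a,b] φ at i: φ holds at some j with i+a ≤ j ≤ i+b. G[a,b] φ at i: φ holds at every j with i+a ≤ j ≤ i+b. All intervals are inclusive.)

Evaluate at each i in [0,3]:
  i=0: ✓ (all of [1,1])
  i=1: ✓ (all of [2,2])
  i=2: ✓ (all of [3,3])
  i=3: ✓ (all of [4,4])
Positions where it holds: {0, 1, 2, 3} → 4.

4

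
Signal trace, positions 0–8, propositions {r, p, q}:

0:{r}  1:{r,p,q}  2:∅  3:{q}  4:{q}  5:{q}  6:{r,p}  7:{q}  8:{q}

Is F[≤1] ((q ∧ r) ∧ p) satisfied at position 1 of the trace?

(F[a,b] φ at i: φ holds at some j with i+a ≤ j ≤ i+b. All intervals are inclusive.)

Check ((q ∧ r) ∧ p) at each j in [1,2]:
  j=1: true
  j=2: false
Found at j=1 → formula holds.

Holds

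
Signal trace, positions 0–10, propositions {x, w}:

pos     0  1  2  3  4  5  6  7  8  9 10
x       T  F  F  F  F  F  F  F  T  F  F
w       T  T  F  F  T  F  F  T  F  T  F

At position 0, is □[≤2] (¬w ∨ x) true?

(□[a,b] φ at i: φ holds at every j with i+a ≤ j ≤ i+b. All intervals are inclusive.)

False

Check (¬w ∨ x) at every j in [0,2]:
  j=0: true
  j=1: false
  j=2: true
Fails at j=1 → formula fails.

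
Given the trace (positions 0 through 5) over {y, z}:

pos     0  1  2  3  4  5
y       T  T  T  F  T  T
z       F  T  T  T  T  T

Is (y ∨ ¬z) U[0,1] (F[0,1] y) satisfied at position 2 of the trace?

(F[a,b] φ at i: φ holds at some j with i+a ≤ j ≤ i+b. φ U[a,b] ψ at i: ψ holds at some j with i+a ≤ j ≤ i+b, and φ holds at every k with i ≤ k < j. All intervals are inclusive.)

Holds

Need some j in [2,3] with F[0,1] y, and (y ∨ ¬z) at every k in [2,j-1].
  j=2: F[0,1] y holds; no prefix to check → satisfied.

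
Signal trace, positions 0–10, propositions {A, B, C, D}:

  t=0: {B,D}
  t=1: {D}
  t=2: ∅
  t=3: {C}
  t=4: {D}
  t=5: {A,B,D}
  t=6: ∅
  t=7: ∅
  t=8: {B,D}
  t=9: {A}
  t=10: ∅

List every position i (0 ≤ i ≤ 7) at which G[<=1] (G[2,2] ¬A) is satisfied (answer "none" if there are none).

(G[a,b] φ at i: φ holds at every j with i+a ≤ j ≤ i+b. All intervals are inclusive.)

Evaluate at each i in [0,7]:
  i=0: ✓ (all of [0,1])
  i=1: ✓ (all of [1,2])
  i=2: ✗ (fails at j=3)
  i=3: ✗ (fails at j=3)
  i=4: ✓ (all of [4,5])
  i=5: ✓ (all of [5,6])
  i=6: ✗ (fails at j=7)
  i=7: ✗ (fails at j=7)

0, 1, 4, 5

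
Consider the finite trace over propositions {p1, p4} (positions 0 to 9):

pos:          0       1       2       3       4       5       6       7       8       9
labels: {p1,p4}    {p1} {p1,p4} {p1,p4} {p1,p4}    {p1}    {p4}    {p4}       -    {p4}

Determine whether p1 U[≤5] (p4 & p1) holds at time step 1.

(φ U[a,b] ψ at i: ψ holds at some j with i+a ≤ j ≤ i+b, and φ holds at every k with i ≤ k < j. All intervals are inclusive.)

Need some j in [1,6] with (p4 & p1), and p1 at every k in [1,j-1].
  j=1: (p4 & p1) false.
  j=2: (p4 & p1) holds; p1 holds at every k in [1,1] → satisfied.

Yes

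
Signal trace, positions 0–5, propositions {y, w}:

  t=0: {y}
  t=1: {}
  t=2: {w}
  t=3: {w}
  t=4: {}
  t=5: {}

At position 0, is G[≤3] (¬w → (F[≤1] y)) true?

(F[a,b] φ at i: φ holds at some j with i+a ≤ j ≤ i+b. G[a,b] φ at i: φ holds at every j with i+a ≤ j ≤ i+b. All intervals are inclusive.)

False

Check (¬w → (F[≤1] y)) at every j in [0,3]:
  j=0: antecedent true; consequent holds (witness at 0) → ✓
  j=1: antecedent true; consequent fails (none in [1,2]) → ✗
  j=2: antecedent false → ✓
  j=3: antecedent false → ✓
Fails at j=1 → formula fails.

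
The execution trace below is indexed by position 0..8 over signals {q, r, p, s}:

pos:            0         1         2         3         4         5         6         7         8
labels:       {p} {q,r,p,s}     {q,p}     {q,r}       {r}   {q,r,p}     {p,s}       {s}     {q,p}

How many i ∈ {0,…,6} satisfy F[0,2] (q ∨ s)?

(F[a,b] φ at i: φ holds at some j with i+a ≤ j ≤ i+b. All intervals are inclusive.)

7

Evaluate at each i in [0,6]:
  i=0: ✓ (witness j=1)
  i=1: ✓ (witness j=1)
  i=2: ✓ (witness j=2)
  i=3: ✓ (witness j=3)
  i=4: ✓ (witness j=5)
  i=5: ✓ (witness j=5)
  i=6: ✓ (witness j=6)
Positions where it holds: {0, 1, 2, 3, 4, 5, 6} → 7.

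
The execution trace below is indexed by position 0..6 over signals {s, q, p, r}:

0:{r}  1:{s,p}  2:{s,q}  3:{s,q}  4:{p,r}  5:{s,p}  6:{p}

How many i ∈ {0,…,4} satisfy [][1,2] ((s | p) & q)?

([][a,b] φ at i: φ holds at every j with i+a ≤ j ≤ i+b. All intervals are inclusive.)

Evaluate at each i in [0,4]:
  i=0: ✗ (fails at j=1)
  i=1: ✓ (all of [2,3])
  i=2: ✗ (fails at j=4)
  i=3: ✗ (fails at j=4)
  i=4: ✗ (fails at j=5)
Positions where it holds: {1} → 1.

1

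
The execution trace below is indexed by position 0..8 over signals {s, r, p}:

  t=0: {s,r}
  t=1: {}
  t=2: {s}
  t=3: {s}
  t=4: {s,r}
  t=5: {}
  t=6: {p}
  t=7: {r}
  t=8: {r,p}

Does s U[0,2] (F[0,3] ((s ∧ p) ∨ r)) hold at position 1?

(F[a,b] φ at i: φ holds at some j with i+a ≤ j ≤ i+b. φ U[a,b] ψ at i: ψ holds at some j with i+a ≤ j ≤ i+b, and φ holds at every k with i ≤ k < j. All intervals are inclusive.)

Need some j in [1,3] with F[0,3] ((s ∧ p) ∨ r), and s at every k in [1,j-1].
  j=1: F[0,3] ((s ∧ p) ∨ r) holds; no prefix to check → satisfied.

Yes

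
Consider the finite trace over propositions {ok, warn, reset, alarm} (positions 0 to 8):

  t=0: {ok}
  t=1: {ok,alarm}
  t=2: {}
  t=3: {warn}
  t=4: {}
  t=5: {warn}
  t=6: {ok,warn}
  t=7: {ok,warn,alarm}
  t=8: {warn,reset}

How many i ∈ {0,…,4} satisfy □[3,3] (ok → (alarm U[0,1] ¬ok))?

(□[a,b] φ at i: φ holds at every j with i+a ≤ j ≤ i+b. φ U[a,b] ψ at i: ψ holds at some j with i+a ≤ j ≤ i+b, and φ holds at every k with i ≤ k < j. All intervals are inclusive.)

Evaluate at each i in [0,4]:
  i=0: ✓ (all of [3,3])
  i=1: ✓ (all of [4,4])
  i=2: ✓ (all of [5,5])
  i=3: ✗ (fails at j=6)
  i=4: ✓ (all of [7,7])
Positions where it holds: {0, 1, 2, 4} → 4.

4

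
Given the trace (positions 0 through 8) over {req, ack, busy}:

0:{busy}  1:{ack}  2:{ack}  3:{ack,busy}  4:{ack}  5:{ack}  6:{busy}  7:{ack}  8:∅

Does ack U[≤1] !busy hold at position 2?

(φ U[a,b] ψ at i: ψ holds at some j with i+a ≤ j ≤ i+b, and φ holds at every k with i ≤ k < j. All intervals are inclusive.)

Need some j in [2,3] with !busy, and ack at every k in [2,j-1].
  j=2: !busy holds; no prefix to check → satisfied.

Yes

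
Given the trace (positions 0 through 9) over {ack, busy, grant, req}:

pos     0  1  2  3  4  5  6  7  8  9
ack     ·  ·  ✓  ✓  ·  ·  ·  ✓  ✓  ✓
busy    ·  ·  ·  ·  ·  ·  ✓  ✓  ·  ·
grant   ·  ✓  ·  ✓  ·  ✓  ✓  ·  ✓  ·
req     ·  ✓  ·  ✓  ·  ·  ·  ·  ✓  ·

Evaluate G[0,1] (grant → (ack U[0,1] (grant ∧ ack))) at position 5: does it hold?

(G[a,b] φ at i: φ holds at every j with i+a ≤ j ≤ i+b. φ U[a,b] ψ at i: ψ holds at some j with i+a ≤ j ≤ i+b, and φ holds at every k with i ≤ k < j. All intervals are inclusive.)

Check (grant → (ack U[0,1] (grant ∧ ack))) at every j in [5,6]:
  j=5: antecedent true; consequent fails → ✗
  j=6: antecedent true; consequent fails → ✗
Fails at j=5 → formula fails.

False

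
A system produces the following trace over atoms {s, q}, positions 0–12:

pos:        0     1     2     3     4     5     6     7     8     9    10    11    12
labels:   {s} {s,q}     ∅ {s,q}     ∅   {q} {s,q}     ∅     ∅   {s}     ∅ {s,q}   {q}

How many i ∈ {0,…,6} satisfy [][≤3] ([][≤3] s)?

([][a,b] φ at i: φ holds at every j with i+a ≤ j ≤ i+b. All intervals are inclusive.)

Evaluate at each i in [0,6]:
  i=0: ✗ (fails at j=0)
  i=1: ✗ (fails at j=1)
  i=2: ✗ (fails at j=2)
  i=3: ✗ (fails at j=3)
  i=4: ✗ (fails at j=4)
  i=5: ✗ (fails at j=5)
  i=6: ✗ (fails at j=6)
Positions where it holds: {} → 0.

0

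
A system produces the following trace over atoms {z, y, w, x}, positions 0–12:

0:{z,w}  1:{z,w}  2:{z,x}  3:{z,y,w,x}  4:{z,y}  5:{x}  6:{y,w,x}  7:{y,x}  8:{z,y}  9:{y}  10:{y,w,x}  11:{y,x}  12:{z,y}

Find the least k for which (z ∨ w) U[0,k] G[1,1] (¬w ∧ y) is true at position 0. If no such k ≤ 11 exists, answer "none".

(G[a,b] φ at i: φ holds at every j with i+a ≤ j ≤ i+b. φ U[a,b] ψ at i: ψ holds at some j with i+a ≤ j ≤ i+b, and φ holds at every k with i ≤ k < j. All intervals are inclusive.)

Need earliest j ≥ 0 with G[1,1] (¬w ∧ y), and (z ∨ w) at every k in [0,j-1].
  j=0: rhs fails.
  j=1: rhs fails.
  j=2: rhs fails.
  j=3: rhs holds; lhs holds on [0,2]. k = 3.

3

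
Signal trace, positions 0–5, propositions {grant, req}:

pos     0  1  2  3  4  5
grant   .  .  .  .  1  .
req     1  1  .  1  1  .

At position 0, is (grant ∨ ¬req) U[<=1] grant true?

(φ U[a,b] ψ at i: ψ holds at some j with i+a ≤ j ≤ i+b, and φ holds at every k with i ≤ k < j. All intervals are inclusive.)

Need some j in [0,1] with grant, and (grant ∨ ¬req) at every k in [0,j-1].
  j=0: grant false.
  j=1: grant false.
No j in the window works → until fails.

False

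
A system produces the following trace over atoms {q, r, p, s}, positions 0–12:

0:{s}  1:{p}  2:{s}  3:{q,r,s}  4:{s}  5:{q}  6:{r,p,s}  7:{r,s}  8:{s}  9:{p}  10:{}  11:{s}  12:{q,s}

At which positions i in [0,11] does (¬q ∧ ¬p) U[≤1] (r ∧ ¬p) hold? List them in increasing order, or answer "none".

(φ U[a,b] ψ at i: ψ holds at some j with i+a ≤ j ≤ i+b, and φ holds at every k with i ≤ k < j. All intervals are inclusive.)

2, 3, 7

Evaluate at each i in [0,11]:
  i=0: ✗ (no rhs in [0,1])
  i=1: ✗ (no rhs in [1,2])
  i=2: ✓ (rhs at j=3; lhs holds on [2,2])
  i=3: ✓ (rhs at j=3)
  i=4: ✗ (no rhs in [4,5])
  i=5: ✗ (no rhs in [5,6])
  i=6: ✗ (lhs fails at k=6 before rhs at j=7)
  i=7: ✓ (rhs at j=7)
  i=8: ✗ (no rhs in [8,9])
  i=9: ✗ (no rhs in [9,10])
  i=10: ✗ (no rhs in [10,11])
  i=11: ✗ (no rhs in [11,12])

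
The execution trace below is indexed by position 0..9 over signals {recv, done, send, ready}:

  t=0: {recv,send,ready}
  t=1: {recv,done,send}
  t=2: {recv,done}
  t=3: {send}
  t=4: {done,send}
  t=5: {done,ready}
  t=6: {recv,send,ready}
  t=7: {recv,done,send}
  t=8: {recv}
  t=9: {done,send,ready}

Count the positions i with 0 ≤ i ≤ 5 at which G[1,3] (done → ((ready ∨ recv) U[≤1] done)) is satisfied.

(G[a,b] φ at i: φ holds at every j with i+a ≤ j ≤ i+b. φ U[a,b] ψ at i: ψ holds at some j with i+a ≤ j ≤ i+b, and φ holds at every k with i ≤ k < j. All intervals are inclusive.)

6

Evaluate at each i in [0,5]:
  i=0: ✓ (all of [1,3])
  i=1: ✓ (all of [2,4])
  i=2: ✓ (all of [3,5])
  i=3: ✓ (all of [4,6])
  i=4: ✓ (all of [5,7])
  i=5: ✓ (all of [6,8])
Positions where it holds: {0, 1, 2, 3, 4, 5} → 6.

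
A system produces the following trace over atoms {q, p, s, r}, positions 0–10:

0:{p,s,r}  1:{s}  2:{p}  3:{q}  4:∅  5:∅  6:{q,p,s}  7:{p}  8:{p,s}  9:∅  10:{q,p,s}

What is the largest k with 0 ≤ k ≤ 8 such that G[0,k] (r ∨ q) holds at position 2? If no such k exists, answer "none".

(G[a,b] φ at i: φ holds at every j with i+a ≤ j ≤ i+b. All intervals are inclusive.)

(r ∨ q) must hold from j=2 onward; find where it first fails.
  j=2: fails → no k works.

none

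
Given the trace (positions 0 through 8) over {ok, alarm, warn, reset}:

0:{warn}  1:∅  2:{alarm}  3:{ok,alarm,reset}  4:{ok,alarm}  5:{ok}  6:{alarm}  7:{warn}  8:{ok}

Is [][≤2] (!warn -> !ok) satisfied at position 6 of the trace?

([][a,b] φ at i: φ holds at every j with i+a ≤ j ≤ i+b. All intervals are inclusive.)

Check (!warn -> !ok) at every j in [6,8]:
  j=6: antecedent true; consequent true → ✓
  j=7: antecedent false → ✓
  j=8: antecedent true; consequent false → ✗
Fails at j=8 → formula fails.

False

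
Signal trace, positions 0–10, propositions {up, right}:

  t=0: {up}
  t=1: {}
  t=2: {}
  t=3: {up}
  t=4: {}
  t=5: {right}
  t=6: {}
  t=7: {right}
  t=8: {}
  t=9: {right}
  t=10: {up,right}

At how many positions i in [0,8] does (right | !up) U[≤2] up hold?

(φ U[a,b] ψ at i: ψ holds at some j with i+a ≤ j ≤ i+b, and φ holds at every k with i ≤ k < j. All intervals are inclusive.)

5

Evaluate at each i in [0,8]:
  i=0: ✓ (rhs at j=0)
  i=1: ✓ (rhs at j=3; lhs holds on [1,2])
  i=2: ✓ (rhs at j=3; lhs holds on [2,2])
  i=3: ✓ (rhs at j=3)
  i=4: ✗ (no rhs in [4,6])
  i=5: ✗ (no rhs in [5,7])
  i=6: ✗ (no rhs in [6,8])
  i=7: ✗ (no rhs in [7,9])
  i=8: ✓ (rhs at j=10; lhs holds on [8,9])
Positions where it holds: {0, 1, 2, 3, 8} → 5.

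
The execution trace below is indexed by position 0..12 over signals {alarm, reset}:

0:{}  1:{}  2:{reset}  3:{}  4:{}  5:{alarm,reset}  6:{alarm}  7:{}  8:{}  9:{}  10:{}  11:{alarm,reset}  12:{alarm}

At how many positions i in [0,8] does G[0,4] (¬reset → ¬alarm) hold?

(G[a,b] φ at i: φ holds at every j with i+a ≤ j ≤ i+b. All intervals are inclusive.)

3

Evaluate at each i in [0,8]:
  i=0: ✓ (all of [0,4])
  i=1: ✓ (all of [1,5])
  i=2: ✗ (fails at j=6)
  i=3: ✗ (fails at j=6)
  i=4: ✗ (fails at j=6)
  i=5: ✗ (fails at j=6)
  i=6: ✗ (fails at j=6)
  i=7: ✓ (all of [7,11])
  i=8: ✗ (fails at j=12)
Positions where it holds: {0, 1, 7} → 3.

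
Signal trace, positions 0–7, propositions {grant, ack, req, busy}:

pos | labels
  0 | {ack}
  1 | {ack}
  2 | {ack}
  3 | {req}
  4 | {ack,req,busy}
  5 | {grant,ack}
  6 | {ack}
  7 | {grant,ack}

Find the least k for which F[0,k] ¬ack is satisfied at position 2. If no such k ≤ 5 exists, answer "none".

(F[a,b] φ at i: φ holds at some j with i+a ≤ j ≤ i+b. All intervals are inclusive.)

Scan j = 2,3,… for ¬ack:
  j=2: fails
  j=3: holds
First hit at j=3, so smallest k = 3-2 = 1.

1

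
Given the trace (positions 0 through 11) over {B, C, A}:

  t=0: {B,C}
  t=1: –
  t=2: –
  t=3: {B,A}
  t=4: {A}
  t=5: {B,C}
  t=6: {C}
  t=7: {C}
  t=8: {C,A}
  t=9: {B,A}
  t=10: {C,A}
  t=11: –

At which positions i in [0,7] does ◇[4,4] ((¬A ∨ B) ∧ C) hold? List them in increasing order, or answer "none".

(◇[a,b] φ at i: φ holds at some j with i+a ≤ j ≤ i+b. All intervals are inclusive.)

1, 2, 3

Evaluate at each i in [0,7]:
  i=0: ✗ (none in [4,4])
  i=1: ✓ (witness j=5)
  i=2: ✓ (witness j=6)
  i=3: ✓ (witness j=7)
  i=4: ✗ (none in [8,8])
  i=5: ✗ (none in [9,9])
  i=6: ✗ (none in [10,10])
  i=7: ✗ (none in [11,11])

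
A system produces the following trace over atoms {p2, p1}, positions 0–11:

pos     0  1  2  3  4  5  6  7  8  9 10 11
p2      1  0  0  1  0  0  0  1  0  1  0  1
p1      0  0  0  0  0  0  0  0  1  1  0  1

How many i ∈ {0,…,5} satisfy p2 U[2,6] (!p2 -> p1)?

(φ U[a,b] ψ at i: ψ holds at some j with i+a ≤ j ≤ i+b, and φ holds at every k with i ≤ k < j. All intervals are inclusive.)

0

Evaluate at each i in [0,5]:
  i=0: ✗ (lhs fails at k=1 before rhs at j=3)
  i=1: ✗ (lhs fails at k=1 before rhs at j=3)
  i=2: ✗ (lhs fails at k=2 before rhs at j=7)
  i=3: ✗ (lhs fails at k=4 before rhs at j=7)
  i=4: ✗ (lhs fails at k=4 before rhs at j=7)
  i=5: ✗ (lhs fails at k=5 before rhs at j=7)
Positions where it holds: {} → 0.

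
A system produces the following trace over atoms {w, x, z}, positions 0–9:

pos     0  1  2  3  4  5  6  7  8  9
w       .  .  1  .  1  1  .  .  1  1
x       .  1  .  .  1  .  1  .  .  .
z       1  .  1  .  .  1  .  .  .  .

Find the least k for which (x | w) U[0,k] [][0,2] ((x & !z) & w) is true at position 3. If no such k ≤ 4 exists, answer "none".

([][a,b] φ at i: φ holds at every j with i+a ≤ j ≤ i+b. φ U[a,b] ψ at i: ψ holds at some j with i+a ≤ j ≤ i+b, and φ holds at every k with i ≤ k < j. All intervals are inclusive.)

none

Need earliest j ≥ 3 with [][0,2] ((x & !z) & w), and (x | w) at every k in [3,j-1].
  j=3: rhs fails.
  j=4: rhs fails.
  j=5: rhs fails.
  j=6: rhs fails.
  j=7: rhs fails.
No witness within the range → none.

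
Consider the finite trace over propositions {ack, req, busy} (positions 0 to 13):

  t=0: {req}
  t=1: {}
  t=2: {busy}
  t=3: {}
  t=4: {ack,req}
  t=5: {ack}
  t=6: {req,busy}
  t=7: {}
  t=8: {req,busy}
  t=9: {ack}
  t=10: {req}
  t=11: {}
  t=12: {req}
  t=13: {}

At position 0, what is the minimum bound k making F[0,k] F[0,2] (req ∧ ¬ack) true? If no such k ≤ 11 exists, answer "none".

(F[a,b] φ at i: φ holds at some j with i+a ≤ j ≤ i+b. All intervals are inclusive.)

0

Scan j = 0,1,… for F[0,2] (req ∧ ¬ack):
  j=0: holds
First hit at j=0, so smallest k = 0-0 = 0.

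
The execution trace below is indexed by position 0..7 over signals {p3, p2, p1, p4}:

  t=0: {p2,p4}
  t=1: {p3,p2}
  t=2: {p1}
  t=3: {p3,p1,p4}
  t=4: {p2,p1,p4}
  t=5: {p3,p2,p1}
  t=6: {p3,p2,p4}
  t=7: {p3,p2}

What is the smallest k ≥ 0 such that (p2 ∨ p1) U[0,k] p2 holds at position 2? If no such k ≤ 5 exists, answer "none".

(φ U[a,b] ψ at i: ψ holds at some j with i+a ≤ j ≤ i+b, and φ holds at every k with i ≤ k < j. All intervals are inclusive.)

Need earliest j ≥ 2 with p2, and (p2 ∨ p1) at every k in [2,j-1].
  j=2: rhs fails.
  j=3: rhs fails.
  j=4: rhs holds; lhs holds on [2,3]. k = 2.

2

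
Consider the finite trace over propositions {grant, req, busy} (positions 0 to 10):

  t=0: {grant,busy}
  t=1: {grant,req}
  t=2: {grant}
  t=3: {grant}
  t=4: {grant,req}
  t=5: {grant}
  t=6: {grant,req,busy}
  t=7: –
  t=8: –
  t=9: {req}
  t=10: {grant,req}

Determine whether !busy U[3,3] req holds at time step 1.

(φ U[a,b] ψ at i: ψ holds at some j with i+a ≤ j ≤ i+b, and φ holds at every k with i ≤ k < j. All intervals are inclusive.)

Yes

Need some j in [4,4] with req, and !busy at every k in [1,j-1].
  j=4: req holds; !busy holds at every k in [1,3] → satisfied.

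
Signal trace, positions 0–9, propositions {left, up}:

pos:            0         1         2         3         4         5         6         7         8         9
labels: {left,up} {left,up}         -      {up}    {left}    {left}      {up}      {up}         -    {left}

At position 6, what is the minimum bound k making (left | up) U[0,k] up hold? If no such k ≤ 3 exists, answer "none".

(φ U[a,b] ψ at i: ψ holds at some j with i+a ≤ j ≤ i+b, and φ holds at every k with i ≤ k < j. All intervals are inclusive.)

0

Need earliest j ≥ 6 with up, and (left | up) at every k in [6,j-1].
  j=6: rhs holds (empty prefix). k = 0.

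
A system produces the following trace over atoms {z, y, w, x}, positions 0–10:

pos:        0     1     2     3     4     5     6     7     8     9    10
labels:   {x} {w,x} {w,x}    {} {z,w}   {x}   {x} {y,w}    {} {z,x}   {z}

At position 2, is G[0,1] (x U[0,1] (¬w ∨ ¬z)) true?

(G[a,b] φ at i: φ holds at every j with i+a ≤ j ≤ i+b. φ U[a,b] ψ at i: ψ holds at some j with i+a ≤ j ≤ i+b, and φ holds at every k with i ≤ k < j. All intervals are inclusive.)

Holds

Check (x U[0,1] (¬w ∨ ¬z)) at every j in [2,3]:
  j=2: holds
  j=3: holds
All positions satisfy it → formula holds.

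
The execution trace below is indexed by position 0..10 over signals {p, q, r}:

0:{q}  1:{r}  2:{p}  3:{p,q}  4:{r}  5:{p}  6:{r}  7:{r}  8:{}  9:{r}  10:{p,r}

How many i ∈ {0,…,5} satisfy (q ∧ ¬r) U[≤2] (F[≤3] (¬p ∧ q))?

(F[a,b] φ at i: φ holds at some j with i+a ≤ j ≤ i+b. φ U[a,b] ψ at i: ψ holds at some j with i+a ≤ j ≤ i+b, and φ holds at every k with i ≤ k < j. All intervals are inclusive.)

Evaluate at each i in [0,5]:
  i=0: ✓ (rhs at j=0)
  i=1: ✗ (no rhs in [1,3])
  i=2: ✗ (no rhs in [2,4])
  i=3: ✗ (no rhs in [3,5])
  i=4: ✗ (no rhs in [4,6])
  i=5: ✗ (no rhs in [5,7])
Positions where it holds: {0} → 1.

1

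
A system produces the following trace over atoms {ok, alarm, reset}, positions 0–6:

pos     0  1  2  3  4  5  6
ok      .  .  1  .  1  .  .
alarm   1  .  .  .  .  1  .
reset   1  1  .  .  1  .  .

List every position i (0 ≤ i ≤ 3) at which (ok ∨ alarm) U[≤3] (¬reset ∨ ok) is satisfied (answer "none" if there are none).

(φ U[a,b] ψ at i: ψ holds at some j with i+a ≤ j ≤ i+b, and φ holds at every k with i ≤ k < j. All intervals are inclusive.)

2, 3

Evaluate at each i in [0,3]:
  i=0: ✗ (lhs fails at k=1 before rhs at j=2)
  i=1: ✗ (lhs fails at k=1 before rhs at j=2)
  i=2: ✓ (rhs at j=2)
  i=3: ✓ (rhs at j=3)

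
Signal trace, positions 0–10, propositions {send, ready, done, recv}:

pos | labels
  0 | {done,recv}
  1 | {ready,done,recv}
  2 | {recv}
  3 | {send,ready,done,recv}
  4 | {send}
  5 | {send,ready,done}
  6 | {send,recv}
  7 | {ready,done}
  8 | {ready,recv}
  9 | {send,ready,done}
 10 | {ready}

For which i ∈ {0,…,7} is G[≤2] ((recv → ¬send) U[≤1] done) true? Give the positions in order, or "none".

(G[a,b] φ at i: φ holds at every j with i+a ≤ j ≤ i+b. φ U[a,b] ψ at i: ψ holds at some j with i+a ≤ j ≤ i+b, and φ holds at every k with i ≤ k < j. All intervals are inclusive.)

Evaluate at each i in [0,7]:
  i=0: ✓ (all of [0,2])
  i=1: ✓ (all of [1,3])
  i=2: ✓ (all of [2,4])
  i=3: ✓ (all of [3,5])
  i=4: ✗ (fails at j=6)
  i=5: ✗ (fails at j=6)
  i=6: ✗ (fails at j=6)
  i=7: ✓ (all of [7,9])

0, 1, 2, 3, 7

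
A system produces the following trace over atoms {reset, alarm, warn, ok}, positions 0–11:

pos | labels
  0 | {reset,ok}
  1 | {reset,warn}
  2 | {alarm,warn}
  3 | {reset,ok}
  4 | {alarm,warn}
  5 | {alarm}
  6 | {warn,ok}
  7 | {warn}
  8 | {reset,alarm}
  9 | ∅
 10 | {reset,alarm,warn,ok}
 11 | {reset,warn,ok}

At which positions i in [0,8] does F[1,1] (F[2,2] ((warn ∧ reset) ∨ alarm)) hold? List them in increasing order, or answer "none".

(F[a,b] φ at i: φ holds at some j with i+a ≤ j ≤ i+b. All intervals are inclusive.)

Evaluate at each i in [0,8]:
  i=0: ✗ (none in [1,1])
  i=1: ✓ (witness j=2)
  i=2: ✓ (witness j=3)
  i=3: ✗ (none in [4,4])
  i=4: ✗ (none in [5,5])
  i=5: ✓ (witness j=6)
  i=6: ✗ (none in [7,7])
  i=7: ✓ (witness j=8)
  i=8: ✓ (witness j=9)

1, 2, 5, 7, 8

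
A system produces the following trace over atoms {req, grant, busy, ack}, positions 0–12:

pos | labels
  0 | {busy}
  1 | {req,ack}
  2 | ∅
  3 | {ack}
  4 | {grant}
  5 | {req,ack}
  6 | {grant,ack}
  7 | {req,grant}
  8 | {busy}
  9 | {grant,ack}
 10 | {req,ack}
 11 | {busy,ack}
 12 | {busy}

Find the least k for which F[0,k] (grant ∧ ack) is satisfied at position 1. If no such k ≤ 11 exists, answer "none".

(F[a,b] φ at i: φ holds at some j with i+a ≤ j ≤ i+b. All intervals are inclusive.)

Scan j = 1,2,… for (grant ∧ ack):
  j=1: fails
  j=2: fails
  j=3: fails
  j=4: fails
  j=5: fails
  j=6: holds
First hit at j=6, so smallest k = 6-1 = 5.

5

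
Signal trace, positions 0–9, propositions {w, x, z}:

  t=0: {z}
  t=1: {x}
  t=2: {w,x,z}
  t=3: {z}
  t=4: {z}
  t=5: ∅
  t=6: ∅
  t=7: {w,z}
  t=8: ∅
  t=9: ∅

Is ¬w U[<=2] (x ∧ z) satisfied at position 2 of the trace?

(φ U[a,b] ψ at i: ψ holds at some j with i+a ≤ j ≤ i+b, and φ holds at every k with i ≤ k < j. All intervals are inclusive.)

True

Need some j in [2,4] with (x ∧ z), and ¬w at every k in [2,j-1].
  j=2: (x ∧ z) holds; no prefix to check → satisfied.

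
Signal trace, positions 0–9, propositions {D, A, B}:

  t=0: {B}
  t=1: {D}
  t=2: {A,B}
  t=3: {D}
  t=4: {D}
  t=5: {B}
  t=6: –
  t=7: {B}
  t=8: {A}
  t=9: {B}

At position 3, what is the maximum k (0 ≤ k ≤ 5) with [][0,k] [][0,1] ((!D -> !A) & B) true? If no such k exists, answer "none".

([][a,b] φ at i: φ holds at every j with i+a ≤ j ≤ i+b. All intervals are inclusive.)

[][0,1] ((!D -> !A) & B) must hold from j=3 onward; find where it first fails.
  j=3: fails → no k works.

none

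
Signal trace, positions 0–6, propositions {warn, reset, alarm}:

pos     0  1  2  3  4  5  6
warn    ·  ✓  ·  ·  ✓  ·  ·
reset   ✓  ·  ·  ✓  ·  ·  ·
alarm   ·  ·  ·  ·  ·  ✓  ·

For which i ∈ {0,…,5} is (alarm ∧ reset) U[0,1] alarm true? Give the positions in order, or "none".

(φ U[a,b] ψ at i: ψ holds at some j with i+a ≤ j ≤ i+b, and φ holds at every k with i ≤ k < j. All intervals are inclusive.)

Evaluate at each i in [0,5]:
  i=0: ✗ (no rhs in [0,1])
  i=1: ✗ (no rhs in [1,2])
  i=2: ✗ (no rhs in [2,3])
  i=3: ✗ (no rhs in [3,4])
  i=4: ✗ (lhs fails at k=4 before rhs at j=5)
  i=5: ✓ (rhs at j=5)

5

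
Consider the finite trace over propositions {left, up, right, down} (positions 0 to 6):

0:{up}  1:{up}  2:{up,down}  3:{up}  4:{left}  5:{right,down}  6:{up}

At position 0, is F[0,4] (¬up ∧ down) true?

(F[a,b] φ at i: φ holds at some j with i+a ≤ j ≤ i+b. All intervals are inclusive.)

False

Check (¬up ∧ down) at each j in [0,4]:
  j=0: false
  j=1: false
  j=2: false
  j=3: false
  j=4: false
No position in the window satisfies it → formula fails.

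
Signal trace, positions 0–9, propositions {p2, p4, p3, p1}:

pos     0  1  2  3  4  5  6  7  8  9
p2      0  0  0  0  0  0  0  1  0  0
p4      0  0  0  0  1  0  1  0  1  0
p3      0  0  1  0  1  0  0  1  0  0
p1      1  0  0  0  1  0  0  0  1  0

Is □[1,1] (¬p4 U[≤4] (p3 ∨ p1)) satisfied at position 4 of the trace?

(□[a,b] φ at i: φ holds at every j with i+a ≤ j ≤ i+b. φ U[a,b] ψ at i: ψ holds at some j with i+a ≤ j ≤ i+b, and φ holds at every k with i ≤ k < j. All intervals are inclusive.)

False

Check (¬p4 U[≤4] (p3 ∨ p1)) at every j in [5,5]:
  j=5: fails
Fails at j=5 → formula fails.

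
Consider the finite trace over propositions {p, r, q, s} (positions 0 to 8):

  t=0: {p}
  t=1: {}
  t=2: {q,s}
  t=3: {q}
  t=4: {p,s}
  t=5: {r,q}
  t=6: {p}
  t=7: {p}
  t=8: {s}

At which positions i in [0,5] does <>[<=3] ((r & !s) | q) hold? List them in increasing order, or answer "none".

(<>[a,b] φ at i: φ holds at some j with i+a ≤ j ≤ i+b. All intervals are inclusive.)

Evaluate at each i in [0,5]:
  i=0: ✓ (witness j=2)
  i=1: ✓ (witness j=2)
  i=2: ✓ (witness j=2)
  i=3: ✓ (witness j=3)
  i=4: ✓ (witness j=5)
  i=5: ✓ (witness j=5)

0, 1, 2, 3, 4, 5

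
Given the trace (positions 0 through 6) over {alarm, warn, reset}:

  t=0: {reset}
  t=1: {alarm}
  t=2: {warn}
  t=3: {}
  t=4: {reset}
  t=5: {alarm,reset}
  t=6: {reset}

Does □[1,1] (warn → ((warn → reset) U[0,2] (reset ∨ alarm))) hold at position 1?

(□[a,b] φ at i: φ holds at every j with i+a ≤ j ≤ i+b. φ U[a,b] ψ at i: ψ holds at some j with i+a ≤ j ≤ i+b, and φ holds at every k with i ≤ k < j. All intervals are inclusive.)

Check (warn → ((warn → reset) U[0,2] (reset ∨ alarm))) at every j in [2,2]:
  j=2: antecedent true; consequent fails → ✗
Fails at j=2 → formula fails.

Does not hold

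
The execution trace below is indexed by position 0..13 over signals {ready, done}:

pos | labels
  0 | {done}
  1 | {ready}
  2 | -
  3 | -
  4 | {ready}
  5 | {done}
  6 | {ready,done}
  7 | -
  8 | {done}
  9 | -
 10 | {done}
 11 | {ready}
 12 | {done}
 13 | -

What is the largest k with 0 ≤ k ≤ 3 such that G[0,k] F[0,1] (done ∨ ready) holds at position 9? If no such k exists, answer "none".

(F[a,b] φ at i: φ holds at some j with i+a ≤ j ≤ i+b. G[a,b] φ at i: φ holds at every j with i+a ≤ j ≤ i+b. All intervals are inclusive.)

3

F[0,1] (done ∨ ready) must hold from j=9 onward; find where it first fails.
  j=9: holds
  j=10: holds
  j=11: holds
  j=12: holds
Holds through j=12; largest k = 3.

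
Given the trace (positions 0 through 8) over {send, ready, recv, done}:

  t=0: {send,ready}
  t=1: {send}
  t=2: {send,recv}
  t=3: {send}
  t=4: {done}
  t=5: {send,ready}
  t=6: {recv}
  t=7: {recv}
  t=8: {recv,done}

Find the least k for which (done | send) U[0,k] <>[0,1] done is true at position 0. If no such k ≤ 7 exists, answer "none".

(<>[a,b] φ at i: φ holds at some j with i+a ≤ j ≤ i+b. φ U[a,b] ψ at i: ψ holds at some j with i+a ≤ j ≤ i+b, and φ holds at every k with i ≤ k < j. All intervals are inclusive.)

3

Need earliest j ≥ 0 with <>[0,1] done, and (done | send) at every k in [0,j-1].
  j=0: rhs fails.
  j=1: rhs fails.
  j=2: rhs fails.
  j=3: rhs holds; lhs holds on [0,2]. k = 3.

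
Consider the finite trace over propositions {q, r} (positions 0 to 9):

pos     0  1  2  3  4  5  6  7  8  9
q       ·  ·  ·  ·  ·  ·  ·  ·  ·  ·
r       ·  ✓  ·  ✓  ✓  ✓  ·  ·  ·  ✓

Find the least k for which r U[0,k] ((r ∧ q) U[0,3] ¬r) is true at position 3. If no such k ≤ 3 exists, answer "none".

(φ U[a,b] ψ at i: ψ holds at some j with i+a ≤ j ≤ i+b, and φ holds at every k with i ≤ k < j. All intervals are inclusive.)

3

Need earliest j ≥ 3 with ((r ∧ q) U[0,3] ¬r), and r at every k in [3,j-1].
  j=3: rhs fails.
  j=4: rhs fails.
  j=5: rhs fails.
  j=6: rhs holds; lhs holds on [3,5]. k = 3.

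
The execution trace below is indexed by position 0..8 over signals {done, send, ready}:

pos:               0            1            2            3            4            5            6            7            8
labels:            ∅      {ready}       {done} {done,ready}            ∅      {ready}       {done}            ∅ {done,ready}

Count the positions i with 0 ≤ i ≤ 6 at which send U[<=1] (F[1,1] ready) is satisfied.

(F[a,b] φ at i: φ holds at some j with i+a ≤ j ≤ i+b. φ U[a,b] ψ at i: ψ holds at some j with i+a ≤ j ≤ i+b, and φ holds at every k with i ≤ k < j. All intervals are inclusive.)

3

Evaluate at each i in [0,6]:
  i=0: ✓ (rhs at j=0)
  i=1: ✗ (lhs fails at k=1 before rhs at j=2)
  i=2: ✓ (rhs at j=2)
  i=3: ✗ (lhs fails at k=3 before rhs at j=4)
  i=4: ✓ (rhs at j=4)
  i=5: ✗ (no rhs in [5,6])
  i=6: ✗ (lhs fails at k=6 before rhs at j=7)
Positions where it holds: {0, 2, 4} → 3.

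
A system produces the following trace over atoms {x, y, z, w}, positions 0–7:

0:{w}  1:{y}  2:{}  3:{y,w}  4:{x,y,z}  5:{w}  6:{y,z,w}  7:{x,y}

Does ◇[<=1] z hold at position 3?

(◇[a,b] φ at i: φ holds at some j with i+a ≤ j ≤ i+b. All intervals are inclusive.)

Check z at each j in [3,4]:
  j=3: false
  j=4: true
Found at j=4 → formula holds.

Holds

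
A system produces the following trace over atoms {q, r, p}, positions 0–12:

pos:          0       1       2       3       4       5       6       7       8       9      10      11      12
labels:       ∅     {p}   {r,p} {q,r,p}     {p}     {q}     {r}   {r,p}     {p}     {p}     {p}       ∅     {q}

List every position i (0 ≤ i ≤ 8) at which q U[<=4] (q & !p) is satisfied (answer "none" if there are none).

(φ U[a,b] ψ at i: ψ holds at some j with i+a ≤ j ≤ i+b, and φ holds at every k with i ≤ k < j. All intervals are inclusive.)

5

Evaluate at each i in [0,8]:
  i=0: ✗ (no rhs in [0,4])
  i=1: ✗ (lhs fails at k=1 before rhs at j=5)
  i=2: ✗ (lhs fails at k=2 before rhs at j=5)
  i=3: ✗ (lhs fails at k=4 before rhs at j=5)
  i=4: ✗ (lhs fails at k=4 before rhs at j=5)
  i=5: ✓ (rhs at j=5)
  i=6: ✗ (no rhs in [6,10])
  i=7: ✗ (no rhs in [7,11])
  i=8: ✗ (lhs fails at k=8 before rhs at j=12)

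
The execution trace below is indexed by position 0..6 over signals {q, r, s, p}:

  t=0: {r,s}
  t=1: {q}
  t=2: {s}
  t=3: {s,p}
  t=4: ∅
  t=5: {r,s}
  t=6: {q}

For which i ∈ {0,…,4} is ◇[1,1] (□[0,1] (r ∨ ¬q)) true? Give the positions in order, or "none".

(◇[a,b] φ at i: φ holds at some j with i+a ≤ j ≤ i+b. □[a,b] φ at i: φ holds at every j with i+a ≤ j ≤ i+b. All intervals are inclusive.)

Evaluate at each i in [0,4]:
  i=0: ✗ (none in [1,1])
  i=1: ✓ (witness j=2)
  i=2: ✓ (witness j=3)
  i=3: ✓ (witness j=4)
  i=4: ✗ (none in [5,5])

1, 2, 3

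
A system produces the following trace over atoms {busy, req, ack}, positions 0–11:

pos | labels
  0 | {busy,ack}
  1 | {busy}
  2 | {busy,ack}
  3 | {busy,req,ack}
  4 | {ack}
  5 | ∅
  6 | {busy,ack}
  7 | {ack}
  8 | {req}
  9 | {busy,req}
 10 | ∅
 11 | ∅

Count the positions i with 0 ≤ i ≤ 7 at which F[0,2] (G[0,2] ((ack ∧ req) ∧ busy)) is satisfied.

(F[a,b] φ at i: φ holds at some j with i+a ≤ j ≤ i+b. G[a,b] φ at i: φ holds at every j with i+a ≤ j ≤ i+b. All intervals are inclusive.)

0

Evaluate at each i in [0,7]:
  i=0: ✗ (none in [0,2])
  i=1: ✗ (none in [1,3])
  i=2: ✗ (none in [2,4])
  i=3: ✗ (none in [3,5])
  i=4: ✗ (none in [4,6])
  i=5: ✗ (none in [5,7])
  i=6: ✗ (none in [6,8])
  i=7: ✗ (none in [7,9])
Positions where it holds: {} → 0.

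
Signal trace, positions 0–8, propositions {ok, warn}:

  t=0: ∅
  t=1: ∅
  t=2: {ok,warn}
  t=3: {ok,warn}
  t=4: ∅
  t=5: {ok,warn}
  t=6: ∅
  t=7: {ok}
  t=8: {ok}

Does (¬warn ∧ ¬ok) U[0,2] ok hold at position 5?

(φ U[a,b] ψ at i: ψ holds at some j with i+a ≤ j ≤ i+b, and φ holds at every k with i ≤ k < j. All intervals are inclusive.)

Need some j in [5,7] with ok, and (¬warn ∧ ¬ok) at every k in [5,j-1].
  j=5: ok holds; no prefix to check → satisfied.

True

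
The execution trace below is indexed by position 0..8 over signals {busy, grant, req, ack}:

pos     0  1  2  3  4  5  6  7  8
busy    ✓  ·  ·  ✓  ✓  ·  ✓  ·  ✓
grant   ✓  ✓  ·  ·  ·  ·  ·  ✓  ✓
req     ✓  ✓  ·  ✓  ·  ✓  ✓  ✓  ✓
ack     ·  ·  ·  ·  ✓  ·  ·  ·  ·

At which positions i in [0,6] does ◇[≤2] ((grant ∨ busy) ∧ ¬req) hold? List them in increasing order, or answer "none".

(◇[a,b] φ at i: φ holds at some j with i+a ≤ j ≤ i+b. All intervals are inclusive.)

Evaluate at each i in [0,6]:
  i=0: ✗ (none in [0,2])
  i=1: ✗ (none in [1,3])
  i=2: ✓ (witness j=4)
  i=3: ✓ (witness j=4)
  i=4: ✓ (witness j=4)
  i=5: ✗ (none in [5,7])
  i=6: ✗ (none in [6,8])

2, 3, 4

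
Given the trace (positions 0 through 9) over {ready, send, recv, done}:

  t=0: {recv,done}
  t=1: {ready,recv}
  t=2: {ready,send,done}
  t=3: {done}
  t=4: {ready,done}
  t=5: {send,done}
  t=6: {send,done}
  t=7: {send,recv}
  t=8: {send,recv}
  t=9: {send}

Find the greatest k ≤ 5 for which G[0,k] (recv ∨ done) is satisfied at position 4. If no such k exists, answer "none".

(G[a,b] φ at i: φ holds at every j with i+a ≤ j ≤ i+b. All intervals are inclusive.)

(recv ∨ done) must hold from j=4 onward; find where it first fails.
  j=4: holds
  j=5: holds
  j=6: holds
  j=7: holds
  j=8: holds
  j=9: fails
Holds on [4,8], so largest k = 4.

4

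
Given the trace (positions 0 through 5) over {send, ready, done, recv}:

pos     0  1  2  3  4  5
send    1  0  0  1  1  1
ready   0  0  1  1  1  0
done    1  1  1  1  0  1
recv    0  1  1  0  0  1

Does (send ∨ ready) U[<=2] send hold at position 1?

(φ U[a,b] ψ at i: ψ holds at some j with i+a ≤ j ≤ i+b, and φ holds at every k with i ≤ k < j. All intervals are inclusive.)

Need some j in [1,3] with send, and (send ∨ ready) at every k in [1,j-1].
  j=1: send false.
  j=2: send false.
  j=3: send holds, but (send ∨ ready) fails at k=1 → not this j.
No j in the window works → until fails.

False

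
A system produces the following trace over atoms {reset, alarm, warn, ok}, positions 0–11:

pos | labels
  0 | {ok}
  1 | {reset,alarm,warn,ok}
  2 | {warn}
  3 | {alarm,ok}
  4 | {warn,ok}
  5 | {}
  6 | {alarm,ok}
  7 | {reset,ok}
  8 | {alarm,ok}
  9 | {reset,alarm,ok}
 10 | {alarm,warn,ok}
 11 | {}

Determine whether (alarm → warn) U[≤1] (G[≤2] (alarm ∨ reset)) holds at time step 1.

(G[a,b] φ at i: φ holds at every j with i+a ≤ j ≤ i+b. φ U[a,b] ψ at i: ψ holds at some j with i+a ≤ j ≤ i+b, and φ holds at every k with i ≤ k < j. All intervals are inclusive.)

Need some j in [1,2] with G[≤2] (alarm ∨ reset), and (alarm → warn) at every k in [1,j-1].
  j=1: G[≤2] (alarm ∨ reset) — fails at 2.
  j=2: G[≤2] (alarm ∨ reset) — fails at 2.
No j in the window works → until fails.

No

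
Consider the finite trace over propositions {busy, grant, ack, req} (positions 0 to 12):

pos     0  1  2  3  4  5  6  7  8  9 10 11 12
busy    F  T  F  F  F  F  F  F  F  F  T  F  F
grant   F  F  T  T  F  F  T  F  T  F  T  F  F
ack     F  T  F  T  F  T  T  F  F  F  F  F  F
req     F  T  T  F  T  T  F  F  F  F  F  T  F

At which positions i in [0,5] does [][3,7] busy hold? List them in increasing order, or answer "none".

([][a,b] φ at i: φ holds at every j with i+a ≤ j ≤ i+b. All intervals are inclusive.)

none

Evaluate at each i in [0,5]:
  i=0: ✗ (fails at j=3)
  i=1: ✗ (fails at j=4)
  i=2: ✗ (fails at j=5)
  i=3: ✗ (fails at j=6)
  i=4: ✗ (fails at j=7)
  i=5: ✗ (fails at j=8)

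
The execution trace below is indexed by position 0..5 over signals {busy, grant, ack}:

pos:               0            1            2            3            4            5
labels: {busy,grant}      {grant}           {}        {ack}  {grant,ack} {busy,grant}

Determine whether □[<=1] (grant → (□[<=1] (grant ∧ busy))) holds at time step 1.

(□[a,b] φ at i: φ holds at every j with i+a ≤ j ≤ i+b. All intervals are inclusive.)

Check (grant → (□[<=1] (grant ∧ busy))) at every j in [1,2]:
  j=1: antecedent true; consequent fails at 1 → ✗
  j=2: antecedent false → ✓
Fails at j=1 → formula fails.

No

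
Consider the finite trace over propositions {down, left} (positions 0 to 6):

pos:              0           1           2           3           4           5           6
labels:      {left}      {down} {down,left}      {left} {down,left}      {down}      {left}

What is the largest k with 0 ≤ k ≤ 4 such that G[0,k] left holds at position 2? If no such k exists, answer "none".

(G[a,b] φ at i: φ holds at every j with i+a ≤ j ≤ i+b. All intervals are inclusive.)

left must hold from j=2 onward; find where it first fails.
  j=2: holds
  j=3: holds
  j=4: holds
  j=5: fails
Holds on [2,4], so largest k = 2.

2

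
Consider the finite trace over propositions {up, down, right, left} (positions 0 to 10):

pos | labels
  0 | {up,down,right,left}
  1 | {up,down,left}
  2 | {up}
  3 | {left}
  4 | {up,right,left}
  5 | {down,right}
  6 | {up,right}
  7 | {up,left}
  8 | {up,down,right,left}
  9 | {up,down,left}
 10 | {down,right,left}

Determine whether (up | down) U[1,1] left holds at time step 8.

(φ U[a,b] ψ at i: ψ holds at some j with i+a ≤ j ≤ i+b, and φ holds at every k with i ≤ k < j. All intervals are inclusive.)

True

Need some j in [9,9] with left, and (up | down) at every k in [8,j-1].
  j=9: left holds; (up | down) holds at every k in [8,8] → satisfied.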